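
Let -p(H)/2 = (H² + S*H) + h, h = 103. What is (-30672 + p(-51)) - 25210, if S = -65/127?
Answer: -7790460/127 ≈ -61342.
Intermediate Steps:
S = -65/127 (S = -65*1/127 = -65/127 ≈ -0.51181)
p(H) = -206 - 2*H² + 130*H/127 (p(H) = -2*((H² - 65*H/127) + 103) = -2*(103 + H² - 65*H/127) = -206 - 2*H² + 130*H/127)
(-30672 + p(-51)) - 25210 = (-30672 + (-206 - 2*(-51)² + (130/127)*(-51))) - 25210 = (-30672 + (-206 - 2*2601 - 6630/127)) - 25210 = (-30672 + (-206 - 5202 - 6630/127)) - 25210 = (-30672 - 693446/127) - 25210 = -4588790/127 - 25210 = -7790460/127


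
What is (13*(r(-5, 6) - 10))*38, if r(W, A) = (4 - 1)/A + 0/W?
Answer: -4693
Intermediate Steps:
r(W, A) = 3/A (r(W, A) = 3/A + 0 = 3/A)
(13*(r(-5, 6) - 10))*38 = (13*(3/6 - 10))*38 = (13*(3*(⅙) - 10))*38 = (13*(½ - 10))*38 = (13*(-19/2))*38 = -247/2*38 = -4693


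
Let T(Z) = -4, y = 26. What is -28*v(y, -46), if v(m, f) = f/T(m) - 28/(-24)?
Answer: -1064/3 ≈ -354.67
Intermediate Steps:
v(m, f) = 7/6 - f/4 (v(m, f) = f/(-4) - 28/(-24) = f*(-1/4) - 28*(-1/24) = -f/4 + 7/6 = 7/6 - f/4)
-28*v(y, -46) = -28*(7/6 - 1/4*(-46)) = -28*(7/6 + 23/2) = -28*38/3 = -1064/3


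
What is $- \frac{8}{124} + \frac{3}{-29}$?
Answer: $- \frac{151}{899} \approx -0.16796$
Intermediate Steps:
$- \frac{8}{124} + \frac{3}{-29} = \left(-8\right) \frac{1}{124} + 3 \left(- \frac{1}{29}\right) = - \frac{2}{31} - \frac{3}{29} = - \frac{151}{899}$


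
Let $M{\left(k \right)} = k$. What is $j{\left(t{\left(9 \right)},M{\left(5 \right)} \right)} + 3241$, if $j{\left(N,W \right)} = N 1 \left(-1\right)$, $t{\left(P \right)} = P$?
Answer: $3232$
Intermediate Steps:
$j{\left(N,W \right)} = - N$ ($j{\left(N,W \right)} = N \left(-1\right) = - N$)
$j{\left(t{\left(9 \right)},M{\left(5 \right)} \right)} + 3241 = \left(-1\right) 9 + 3241 = -9 + 3241 = 3232$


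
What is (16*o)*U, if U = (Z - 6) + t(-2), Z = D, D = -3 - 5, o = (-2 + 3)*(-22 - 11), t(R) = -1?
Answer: 7920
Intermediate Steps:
o = -33 (o = 1*(-33) = -33)
D = -8
Z = -8
U = -15 (U = (-8 - 6) - 1 = -14 - 1 = -15)
(16*o)*U = (16*(-33))*(-15) = -528*(-15) = 7920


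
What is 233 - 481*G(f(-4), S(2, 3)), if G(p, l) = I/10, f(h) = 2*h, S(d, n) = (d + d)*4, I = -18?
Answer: 5494/5 ≈ 1098.8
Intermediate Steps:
S(d, n) = 8*d (S(d, n) = (2*d)*4 = 8*d)
G(p, l) = -9/5 (G(p, l) = -18/10 = -18*⅒ = -9/5)
233 - 481*G(f(-4), S(2, 3)) = 233 - 481*(-9/5) = 233 + 4329/5 = 5494/5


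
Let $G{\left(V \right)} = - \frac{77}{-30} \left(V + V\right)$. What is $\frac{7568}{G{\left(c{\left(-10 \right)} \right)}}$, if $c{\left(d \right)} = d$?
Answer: $- \frac{1032}{7} \approx -147.43$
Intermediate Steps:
$G{\left(V \right)} = \frac{77 V}{15}$ ($G{\left(V \right)} = \left(-77\right) \left(- \frac{1}{30}\right) 2 V = \frac{77 \cdot 2 V}{30} = \frac{77 V}{15}$)
$\frac{7568}{G{\left(c{\left(-10 \right)} \right)}} = \frac{7568}{\frac{77}{15} \left(-10\right)} = \frac{7568}{- \frac{154}{3}} = 7568 \left(- \frac{3}{154}\right) = - \frac{1032}{7}$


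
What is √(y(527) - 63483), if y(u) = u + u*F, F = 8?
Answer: 2*I*√14685 ≈ 242.36*I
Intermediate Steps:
y(u) = 9*u (y(u) = u + u*8 = u + 8*u = 9*u)
√(y(527) - 63483) = √(9*527 - 63483) = √(4743 - 63483) = √(-58740) = 2*I*√14685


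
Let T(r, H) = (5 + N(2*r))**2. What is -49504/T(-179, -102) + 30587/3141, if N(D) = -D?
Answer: 430547371/45987381 ≈ 9.3623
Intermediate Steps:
T(r, H) = (5 - 2*r)**2
-49504/T(-179, -102) + 30587/3141 = -49504/(-5 + 2*(-179))**2 + 30587/3141 = -49504/(-5 - 358)**2 + 30587*(1/3141) = -49504/((-363)**2) + 30587/3141 = -49504/131769 + 30587/3141 = 430547371/45987381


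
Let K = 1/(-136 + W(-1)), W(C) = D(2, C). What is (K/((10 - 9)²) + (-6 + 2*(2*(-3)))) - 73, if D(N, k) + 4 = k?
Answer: -12832/141 ≈ -91.007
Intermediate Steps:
D(N, k) = -4 + k
W(C) = -4 + C
K = -1/141 (K = 1/(-136 + (-4 - 1)) = 1/(-136 - 5) = 1/(-141) = -1/141 ≈ -0.0070922)
(K/((10 - 9)²) + (-6 + 2*(2*(-3)))) - 73 = (-1/(141*(10 - 9)²) + (-6 + 2*(2*(-3)))) - 73 = (-1/(141*(1²)) + (-6 + 2*(-6))) - 73 = (-1/141/1 + (-6 - 12)) - 73 = (-1/141*1 - 18) - 73 = (-1/141 - 18) - 73 = -2539/141 - 73 = -12832/141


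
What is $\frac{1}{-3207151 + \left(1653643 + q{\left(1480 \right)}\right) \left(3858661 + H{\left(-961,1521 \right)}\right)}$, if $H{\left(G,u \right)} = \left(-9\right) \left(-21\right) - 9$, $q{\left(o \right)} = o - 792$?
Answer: $\frac{1}{6383797083220} \approx 1.5665 \cdot 10^{-13}$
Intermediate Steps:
$q{\left(o \right)} = -792 + o$
$H{\left(G,u \right)} = 180$ ($H{\left(G,u \right)} = 189 - 9 = 180$)
$\frac{1}{-3207151 + \left(1653643 + q{\left(1480 \right)}\right) \left(3858661 + H{\left(-961,1521 \right)}\right)} = \frac{1}{-3207151 + \left(1653643 + \left(-792 + 1480\right)\right) \left(3858661 + 180\right)} = \frac{1}{-3207151 + \left(1653643 + 688\right) 3858841} = \frac{1}{-3207151 + 1654331 \cdot 3858841} = \frac{1}{-3207151 + 6383800290371} = \frac{1}{6383797083220}$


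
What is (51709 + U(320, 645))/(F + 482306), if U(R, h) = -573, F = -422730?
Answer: 6392/7447 ≈ 0.85833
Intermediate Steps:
(51709 + U(320, 645))/(F + 482306) = (51709 - 573)/(-422730 + 482306) = 51136/59576 = 51136*(1/59576) = 6392/7447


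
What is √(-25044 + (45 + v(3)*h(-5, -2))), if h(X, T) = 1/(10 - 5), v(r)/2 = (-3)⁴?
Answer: I*√624165/5 ≈ 158.01*I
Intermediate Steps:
v(r) = 162 (v(r) = 2*(-3)⁴ = 2*81 = 162)
h(X, T) = ⅕ (h(X, T) = 1/5 = ⅕)
√(-25044 + (45 + v(3)*h(-5, -2))) = √(-25044 + (45 + 162*(⅕))) = √(-25044 + (45 + 162/5)) = √(-25044 + 387/5) = √(-124833/5) = I*√624165/5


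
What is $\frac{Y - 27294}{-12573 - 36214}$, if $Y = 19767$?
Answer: $\frac{7527}{48787} \approx 0.15428$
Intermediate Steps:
$\frac{Y - 27294}{-12573 - 36214} = \frac{19767 - 27294}{-12573 - 36214} = - \frac{7527}{-48787} = \left(-7527\right) \left(- \frac{1}{48787}\right) = \frac{7527}{48787}$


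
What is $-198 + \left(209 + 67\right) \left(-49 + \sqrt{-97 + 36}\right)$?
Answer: $-13722 + 276 i \sqrt{61} \approx -13722.0 + 2155.6 i$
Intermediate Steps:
$-198 + \left(209 + 67\right) \left(-49 + \sqrt{-97 + 36}\right) = -198 + 276 \left(-49 + \sqrt{-61}\right) = -198 + 276 \left(-49 + i \sqrt{61}\right) = -198 - \left(13524 - 276 i \sqrt{61}\right) = -13722 + 276 i \sqrt{61}$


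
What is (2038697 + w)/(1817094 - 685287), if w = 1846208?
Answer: 3884905/1131807 ≈ 3.4325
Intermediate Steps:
(2038697 + w)/(1817094 - 685287) = (2038697 + 1846208)/(1817094 - 685287) = 3884905/1131807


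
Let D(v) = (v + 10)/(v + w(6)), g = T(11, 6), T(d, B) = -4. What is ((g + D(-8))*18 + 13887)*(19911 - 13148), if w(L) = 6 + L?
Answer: 93491712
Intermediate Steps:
g = -4
D(v) = (10 + v)/(12 + v) (D(v) = (v + 10)/(v + (6 + 6)) = (10 + v)/(v + 12) = (10 + v)/(12 + v))
((g + D(-8))*18 + 13887)*(19911 - 13148) = ((-4 + (10 - 8)/(12 - 8))*18 + 13887)*(19911 - 13148) = ((-4 + 2/4)*18 + 13887)*6763 = ((-4 + (¼)*2)*18 + 13887)*6763 = ((-4 + ½)*18 + 13887)*6763 = (-7/2*18 + 13887)*6763 = (-63 + 13887)*6763 = 13824*6763 = 93491712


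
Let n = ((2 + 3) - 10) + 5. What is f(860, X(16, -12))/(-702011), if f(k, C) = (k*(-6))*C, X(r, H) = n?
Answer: 0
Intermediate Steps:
n = 0 (n = (5 - 10) + 5 = -5 + 5 = 0)
X(r, H) = 0
f(k, C) = -6*C*k (f(k, C) = (-6*k)*C = -6*C*k)
f(860, X(16, -12))/(-702011) = -6*0*860/(-702011) = 0*(-1/702011) = 0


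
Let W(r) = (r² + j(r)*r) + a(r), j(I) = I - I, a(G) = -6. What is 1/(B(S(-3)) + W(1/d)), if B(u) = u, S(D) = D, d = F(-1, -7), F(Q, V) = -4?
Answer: -16/143 ≈ -0.11189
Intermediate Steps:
d = -4
j(I) = 0
W(r) = -6 + r² (W(r) = (r² + 0*r) - 6 = (r² + 0) - 6 = r² - 6 = -6 + r²)
1/(B(S(-3)) + W(1/d)) = 1/(-3 + (-6 + (1/(-4))²)) = 1/(-3 + (-6 + (-¼)²)) = 1/(-3 + (-6 + 1/16)) = 1/(-3 - 95/16) = 1/(-143/16) = -16/143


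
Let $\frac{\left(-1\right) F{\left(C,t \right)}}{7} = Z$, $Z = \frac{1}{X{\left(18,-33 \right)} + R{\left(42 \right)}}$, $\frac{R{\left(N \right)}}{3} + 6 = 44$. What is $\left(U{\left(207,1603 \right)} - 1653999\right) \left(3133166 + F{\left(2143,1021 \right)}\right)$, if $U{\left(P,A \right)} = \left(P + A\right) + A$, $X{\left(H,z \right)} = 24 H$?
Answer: $- \frac{201690836650471}{39} \approx -5.1716 \cdot 10^{12}$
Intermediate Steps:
$R{\left(N \right)} = 114$ ($R{\left(N \right)} = -18 + 3 \cdot 44 = -18 + 132 = 114$)
$Z = \frac{1}{546}$ ($Z = \frac{1}{24 \cdot 18 + 114} = \frac{1}{432 + 114} = \frac{1}{546} \approx 0.0018315$)
$F{\left(C,t \right)} = - \frac{1}{78}$ ($F{\left(C,t \right)} = \left(-7\right) \frac{1}{546} = - \frac{1}{78}$)
$U{\left(P,A \right)} = P + 2 A$ ($U{\left(P,A \right)} = \left(A + P\right) + A = P + 2 A$)
$\left(U{\left(207,1603 \right)} - 1653999\right) \left(3133166 + F{\left(2143,1021 \right)}\right) = \left(\left(207 + 2 \cdot 1603\right) - 1653999\right) \left(3133166 - \frac{1}{78}\right) = \left(\left(207 + 3206\right) - 1653999\right) \frac{244386947}{78} = \left(3413 - 1653999\right) \frac{244386947}{78} = \left(-1650586\right) \frac{244386947}{78} = - \frac{201690836650471}{39}$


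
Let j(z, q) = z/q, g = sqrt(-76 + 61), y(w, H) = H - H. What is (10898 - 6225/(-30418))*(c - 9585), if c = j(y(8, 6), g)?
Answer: -3177442730565/30418 ≈ -1.0446e+8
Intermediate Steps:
y(w, H) = 0
g = I*sqrt(15) (g = sqrt(-15) = I*sqrt(15) ≈ 3.873*I)
c = 0 (c = 0/((I*sqrt(15))) = 0*(-I*sqrt(15)/15) = 0)
(10898 - 6225/(-30418))*(c - 9585) = (10898 - 6225/(-30418))*(0 - 9585) = (10898 - 6225*(-1/30418))*(-9585) = (10898 + 6225/30418)*(-9585) = (331501589/30418)*(-9585) = -3177442730565/30418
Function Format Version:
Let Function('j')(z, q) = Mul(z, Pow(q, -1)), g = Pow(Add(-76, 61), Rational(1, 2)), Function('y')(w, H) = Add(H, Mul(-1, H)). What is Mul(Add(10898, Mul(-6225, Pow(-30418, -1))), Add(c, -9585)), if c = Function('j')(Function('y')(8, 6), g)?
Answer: Rational(-3177442730565, 30418) ≈ -1.0446e+8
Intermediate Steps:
Function('y')(w, H) = 0
g = Mul(I, Pow(15, Rational(1, 2))) (g = Pow(-15, Rational(1, 2)) = Mul(I, Pow(15, Rational(1, 2))) ≈ Mul(3.8730, I))
c = 0 (c = Mul(0, Pow(Mul(I, Pow(15, Rational(1, 2))), -1)) = Mul(0, Mul(Rational(-1, 15), I, Pow(15, Rational(1, 2)))) = 0)
Mul(Add(10898, Mul(-6225, Pow(-30418, -1))), Add(c, -9585)) = Mul(Add(10898, Mul(-6225, Pow(-30418, -1))), Add(0, -9585)) = Mul(Add(10898, Mul(-6225, Rational(-1, 30418))), -9585) = Mul(Add(10898, Rational(6225, 30418)), -9585) = Mul(Rational(331501589, 30418), -9585) = Rational(-3177442730565, 30418)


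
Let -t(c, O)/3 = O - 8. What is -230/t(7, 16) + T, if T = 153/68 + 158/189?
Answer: 4789/378 ≈ 12.669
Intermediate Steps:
t(c, O) = 24 - 3*O (t(c, O) = -3*(O - 8) = -3*(-8 + O) = 24 - 3*O)
T = 2333/756 (T = 153*(1/68) + 158*(1/189) = 9/4 + 158/189 = 2333/756 ≈ 3.0860)
-230/t(7, 16) + T = -230/(24 - 3*16) + 2333/756 = -230/(24 - 48) + 2333/756 = -230/(-24) + 2333/756 = -230*(-1/24) + 2333/756 = 115/12 + 2333/756 = 4789/378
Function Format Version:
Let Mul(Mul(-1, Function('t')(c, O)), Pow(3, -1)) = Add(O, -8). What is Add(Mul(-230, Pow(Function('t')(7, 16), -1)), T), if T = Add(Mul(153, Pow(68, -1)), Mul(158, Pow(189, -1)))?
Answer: Rational(4789, 378) ≈ 12.669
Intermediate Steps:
Function('t')(c, O) = Add(24, Mul(-3, O)) (Function('t')(c, O) = Mul(-3, Add(O, -8)) = Mul(-3, Add(-8, O)) = Add(24, Mul(-3, O)))
T = Rational(2333, 756) (T = Add(Mul(153, Rational(1, 68)), Mul(158, Rational(1, 189))) = Add(Rational(9, 4), Rational(158, 189)) = Rational(2333, 756) ≈ 3.0860)
Add(Mul(-230, Pow(Function('t')(7, 16), -1)), T) = Add(Mul(-230, Pow(Add(24, Mul(-3, 16)), -1)), Rational(2333, 756)) = Add(Mul(-230, Pow(Add(24, -48), -1)), Rational(2333, 756)) = Add(Mul(-230, Pow(-24, -1)), Rational(2333, 756)) = Add(Mul(-230, Rational(-1, 24)), Rational(2333, 756)) = Add(Rational(115, 12), Rational(2333, 756)) = Rational(4789, 378)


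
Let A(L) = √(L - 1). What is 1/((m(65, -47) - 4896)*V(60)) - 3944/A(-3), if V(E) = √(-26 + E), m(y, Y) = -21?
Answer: 1972*I - √34/167178 ≈ -3.4879e-5 + 1972.0*I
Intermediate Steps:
A(L) = √(-1 + L)
1/((m(65, -47) - 4896)*V(60)) - 3944/A(-3) = 1/((-21 - 4896)*(√(-26 + 60))) - 3944/√(-1 - 3) = 1/((-4917)*(√34)) - 3944*(-I/2) = -√34/167178 - 3944*(-I/2) = -√34/167178 - (-1972)*I = -√34/167178 + 1972*I = 1972*I - √34/167178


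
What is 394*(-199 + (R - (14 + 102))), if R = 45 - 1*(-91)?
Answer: -70526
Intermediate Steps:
R = 136 (R = 45 + 91 = 136)
394*(-199 + (R - (14 + 102))) = 394*(-199 + (136 - (14 + 102))) = 394*(-199 + (136 - 1*116)) = 394*(-199 + (136 - 116)) = 394*(-199 + 20) = 394*(-179) = -70526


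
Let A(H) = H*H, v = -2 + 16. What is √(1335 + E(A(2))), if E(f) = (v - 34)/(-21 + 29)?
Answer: √5330/2 ≈ 36.503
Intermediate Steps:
v = 14
A(H) = H²
E(f) = -5/2 (E(f) = (14 - 34)/(-21 + 29) = -20/8 = -20*⅛ = -5/2)
√(1335 + E(A(2))) = √(1335 - 5/2) = √(2665/2) = √5330/2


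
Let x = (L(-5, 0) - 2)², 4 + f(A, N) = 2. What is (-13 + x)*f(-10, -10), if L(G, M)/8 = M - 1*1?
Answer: -174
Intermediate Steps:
f(A, N) = -2 (f(A, N) = -4 + 2 = -2)
L(G, M) = -8 + 8*M (L(G, M) = 8*(M - 1*1) = 8*(M - 1) = 8*(-1 + M) = -8 + 8*M)
x = 100 (x = ((-8 + 8*0) - 2)² = ((-8 + 0) - 2)² = (-8 - 2)² = (-10)² = 100)
(-13 + x)*f(-10, -10) = (-13 + 100)*(-2) = 87*(-2) = -174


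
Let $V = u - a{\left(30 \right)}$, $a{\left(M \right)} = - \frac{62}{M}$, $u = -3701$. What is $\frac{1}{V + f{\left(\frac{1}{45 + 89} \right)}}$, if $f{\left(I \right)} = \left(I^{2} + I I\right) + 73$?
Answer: $- \frac{134670}{488304427} \approx -0.00027579$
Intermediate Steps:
$f{\left(I \right)} = 73 + 2 I^{2}$ ($f{\left(I \right)} = \left(I^{2} + I^{2}\right) + 73 = 2 I^{2} + 73 = 73 + 2 I^{2}$)
$V = - \frac{55484}{15}$ ($V = -3701 - - \frac{62}{30} = -3701 - \left(-62\right) \frac{1}{30} = -3701 - - \frac{31}{15} = -3701 + \frac{31}{15} = - \frac{55484}{15} \approx -3698.9$)
$\frac{1}{V + f{\left(\frac{1}{45 + 89} \right)}} = \frac{1}{- \frac{55484}{15} + \left(73 + 2 \left(\frac{1}{45 + 89}\right)^{2}\right)} = \frac{1}{- \frac{55484}{15} + \left(73 + 2 \left(\frac{1}{134}\right)^{2}\right)} = \frac{1}{- \frac{55484}{15} + \left(73 + \frac{2}{17956}\right)} = \frac{1}{- \frac{55484}{15} + \left(73 + 2 \cdot \frac{1}{17956}\right)} = \frac{1}{- \frac{55484}{15} + \left(73 + \frac{1}{8978}\right)} = \frac{1}{- \frac{55484}{15} + \frac{655395}{8978}} = \frac{1}{- \frac{488304427}{134670}} = - \frac{134670}{488304427}$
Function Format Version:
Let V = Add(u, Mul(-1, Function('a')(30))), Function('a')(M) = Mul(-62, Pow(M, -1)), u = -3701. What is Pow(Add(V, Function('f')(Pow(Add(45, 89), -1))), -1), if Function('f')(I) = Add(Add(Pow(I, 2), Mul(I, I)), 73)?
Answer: Rational(-134670, 488304427) ≈ -0.00027579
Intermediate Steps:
Function('f')(I) = Add(73, Mul(2, Pow(I, 2))) (Function('f')(I) = Add(Add(Pow(I, 2), Pow(I, 2)), 73) = Add(Mul(2, Pow(I, 2)), 73) = Add(73, Mul(2, Pow(I, 2))))
V = Rational(-55484, 15) (V = Add(-3701, Mul(-1, Mul(-62, Pow(30, -1)))) = Add(-3701, Mul(-1, Mul(-62, Rational(1, 30)))) = Add(-3701, Mul(-1, Rational(-31, 15))) = Add(-3701, Rational(31, 15)) = Rational(-55484, 15) ≈ -3698.9)
Pow(Add(V, Function('f')(Pow(Add(45, 89), -1))), -1) = Pow(Add(Rational(-55484, 15), Add(73, Mul(2, Pow(Pow(Add(45, 89), -1), 2)))), -1) = Pow(Add(Rational(-55484, 15), Add(73, Mul(2, Pow(Pow(134, -1), 2)))), -1) = Pow(Add(Rational(-55484, 15), Add(73, Mul(2, Pow(Rational(1, 134), 2)))), -1) = Pow(Add(Rational(-55484, 15), Add(73, Mul(2, Rational(1, 17956)))), -1) = Pow(Add(Rational(-55484, 15), Add(73, Rational(1, 8978))), -1) = Pow(Add(Rational(-55484, 15), Rational(655395, 8978)), -1) = Pow(Rational(-488304427, 134670), -1) = Rational(-134670, 488304427)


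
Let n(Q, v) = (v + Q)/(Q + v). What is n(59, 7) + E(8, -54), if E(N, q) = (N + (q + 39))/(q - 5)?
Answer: 66/59 ≈ 1.1186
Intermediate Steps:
E(N, q) = (39 + N + q)/(-5 + q) (E(N, q) = (N + (39 + q))/(-5 + q) = (39 + N + q)/(-5 + q))
n(Q, v) = 1 (n(Q, v) = (Q + v)/(Q + v) = 1)
n(59, 7) + E(8, -54) = 1 + (39 + 8 - 54)/(-5 - 54) = 1 - 7/(-59) = 1 - 1/59*(-7) = 1 + 7/59 = 66/59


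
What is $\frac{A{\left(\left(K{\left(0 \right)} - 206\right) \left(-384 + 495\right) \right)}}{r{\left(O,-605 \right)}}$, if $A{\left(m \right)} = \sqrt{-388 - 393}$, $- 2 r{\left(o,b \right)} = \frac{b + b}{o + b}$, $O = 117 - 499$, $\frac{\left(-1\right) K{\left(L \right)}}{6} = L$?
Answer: $- \frac{987 i \sqrt{781}}{605} \approx - 45.592 i$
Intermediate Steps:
$K{\left(L \right)} = - 6 L$
$O = -382$ ($O = 117 - 499 = -382$)
$r{\left(o,b \right)} = - \frac{b}{b + o}$ ($r{\left(o,b \right)} = - \frac{\left(b + b\right) \frac{1}{o + b}}{2} = - \frac{2 b \frac{1}{b + o}}{2} = - \frac{b}{b + o}$)
$A{\left(m \right)} = i \sqrt{781}$ ($A{\left(m \right)} = \sqrt{-781} = i \sqrt{781}$)
$\frac{A{\left(\left(K{\left(0 \right)} - 206\right) \left(-384 + 495\right) \right)}}{r{\left(O,-605 \right)}} = \frac{i \sqrt{781}}{\left(-1\right) \left(-605\right) \frac{1}{-605 - 382}} = \frac{i \sqrt{781}}{\left(-1\right) \left(-605\right) \frac{1}{-987}} = \frac{i \sqrt{781}}{\left(-1\right) \left(-605\right) \left(- \frac{1}{987}\right)} = \frac{i \sqrt{781}}{- \frac{605}{987}} = i \sqrt{781} \left(- \frac{987}{605}\right) = - \frac{987 i \sqrt{781}}{605}$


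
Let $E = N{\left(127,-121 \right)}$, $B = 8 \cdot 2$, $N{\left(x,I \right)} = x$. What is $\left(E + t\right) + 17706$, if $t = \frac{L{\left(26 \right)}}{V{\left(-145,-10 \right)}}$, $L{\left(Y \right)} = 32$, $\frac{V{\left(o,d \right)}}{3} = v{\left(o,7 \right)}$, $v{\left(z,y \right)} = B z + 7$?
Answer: $\frac{123743155}{6939} \approx 17833.0$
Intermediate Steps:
$B = 16$
$v{\left(z,y \right)} = 7 + 16 z$ ($v{\left(z,y \right)} = 16 z + 7 = 7 + 16 z$)
$V{\left(o,d \right)} = 21 + 48 o$ ($V{\left(o,d \right)} = 3 \left(7 + 16 o\right) = 21 + 48 o$)
$E = 127$
$t = - \frac{32}{6939}$ ($t = \frac{32}{21 + 48 \left(-145\right)} = \frac{32}{21 - 6960} = \frac{32}{-6939} = 32 \left(- \frac{1}{6939}\right) = - \frac{32}{6939} \approx -0.0046116$)
$\left(E + t\right) + 17706 = \left(127 - \frac{32}{6939}\right) + 17706 = \frac{881221}{6939} + 17706 = \frac{123743155}{6939}$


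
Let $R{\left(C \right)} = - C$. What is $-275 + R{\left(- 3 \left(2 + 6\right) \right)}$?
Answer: $-251$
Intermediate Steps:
$-275 + R{\left(- 3 \left(2 + 6\right) \right)} = -275 - - 3 \left(2 + 6\right) = -275 - \left(-3\right) 8 = -275 - -24 = -275 + 24 = -251$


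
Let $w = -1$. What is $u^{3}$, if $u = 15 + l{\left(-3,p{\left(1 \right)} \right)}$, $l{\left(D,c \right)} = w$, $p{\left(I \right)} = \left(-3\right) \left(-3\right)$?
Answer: $2744$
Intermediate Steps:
$p{\left(I \right)} = 9$
$l{\left(D,c \right)} = -1$
$u = 14$ ($u = 15 - 1 = 14$)
$u^{3} = 14^{3} = 2744$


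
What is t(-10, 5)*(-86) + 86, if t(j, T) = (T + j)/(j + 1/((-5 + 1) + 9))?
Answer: 2064/49 ≈ 42.122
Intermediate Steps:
t(j, T) = (T + j)/(1/5 + j) (t(j, T) = (T + j)/(j + 1/(-4 + 9)) = (T + j)/(j + 1/5) = (T + j)/(1/5 + j))
t(-10, 5)*(-86) + 86 = (5*(5 - 10)/(1 + 5*(-10)))*(-86) + 86 = (5*(-5)/(1 - 50))*(-86) + 86 = (5*(-5)/(-49))*(-86) + 86 = (5*(-1/49)*(-5))*(-86) + 86 = (25/49)*(-86) + 86 = -2150/49 + 86 = 2064/49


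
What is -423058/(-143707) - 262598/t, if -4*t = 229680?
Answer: 31014580573/4125827970 ≈ 7.5172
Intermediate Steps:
t = -57420 (t = -¼*229680 = -57420)
-423058/(-143707) - 262598/t = -423058/(-143707) - 262598/(-57420) = -423058*(-1/143707) - 262598*(-1/57420) = 423058/143707 + 131299/28710 = 31014580573/4125827970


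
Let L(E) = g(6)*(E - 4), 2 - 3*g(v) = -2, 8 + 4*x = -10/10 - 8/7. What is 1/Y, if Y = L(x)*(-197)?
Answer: 7/12017 ≈ 0.00058251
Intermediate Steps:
x = -71/28 (x = -2 + (-10/10 - 8/7)/4 = -2 + (-10*⅒ - 8*⅐)/4 = -2 + (-1 - 8/7)/4 = -2 + (¼)*(-15/7) = -2 - 15/28 = -71/28 ≈ -2.5357)
g(v) = 4/3 (g(v) = ⅔ - ⅓*(-2) = ⅔ + ⅔ = 4/3)
L(E) = -16/3 + 4*E/3 (L(E) = 4*(E - 4)/3 = 4*(-4 + E)/3 = -16/3 + 4*E/3)
Y = 12017/7 (Y = (-16/3 + (4/3)*(-71/28))*(-197) = (-16/3 - 71/21)*(-197) = -61/7*(-197) = 12017/7 ≈ 1716.7)
1/Y = 1/(12017/7) = 7/12017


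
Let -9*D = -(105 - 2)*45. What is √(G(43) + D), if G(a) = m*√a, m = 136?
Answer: √(515 + 136*√43) ≈ 37.508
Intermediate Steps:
G(a) = 136*√a
D = 515 (D = -(-1)*(105 - 2)*45/9 = -(-1)*103*45/9 = -(-1)*4635/9 = -⅑*(-4635) = 515)
√(G(43) + D) = √(136*√43 + 515) = √(515 + 136*√43)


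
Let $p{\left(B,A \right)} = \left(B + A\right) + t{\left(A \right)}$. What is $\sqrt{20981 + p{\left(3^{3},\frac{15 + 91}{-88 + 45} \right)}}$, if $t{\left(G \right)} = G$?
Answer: $\frac{6 \sqrt{1078741}}{43} \approx 144.92$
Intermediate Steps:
$p{\left(B,A \right)} = B + 2 A$ ($p{\left(B,A \right)} = \left(B + A\right) + A = \left(A + B\right) + A = B + 2 A$)
$\sqrt{20981 + p{\left(3^{3},\frac{15 + 91}{-88 + 45} \right)}} = \sqrt{20981 + \left(3^{3} + 2 \frac{15 + 91}{-88 + 45}\right)} = \sqrt{20981 + \left(27 + 2 \frac{106}{-43}\right)} = \sqrt{20981 + \left(27 + 2 \cdot 106 \left(- \frac{1}{43}\right)\right)} = \sqrt{20981 + \left(27 + 2 \left(- \frac{106}{43}\right)\right)} = \sqrt{20981 + \left(27 - \frac{212}{43}\right)} = \sqrt{20981 + \frac{949}{43}} = \sqrt{\frac{903132}{43}} = \frac{6 \sqrt{1078741}}{43}$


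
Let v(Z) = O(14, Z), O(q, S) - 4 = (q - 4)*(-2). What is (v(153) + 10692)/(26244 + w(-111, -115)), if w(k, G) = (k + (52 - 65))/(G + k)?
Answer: 603194/1482817 ≈ 0.40679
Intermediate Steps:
O(q, S) = 12 - 2*q (O(q, S) = 4 + (q - 4)*(-2) = 4 + (-4 + q)*(-2) = 4 + (8 - 2*q) = 12 - 2*q)
v(Z) = -16 (v(Z) = 12 - 2*14 = 12 - 28 = -16)
w(k, G) = (-13 + k)/(G + k) (w(k, G) = (k - 13)/(G + k) = (-13 + k)/(G + k))
(v(153) + 10692)/(26244 + w(-111, -115)) = (-16 + 10692)/(26244 + (-13 - 111)/(-115 - 111)) = 10676/(26244 - 124/(-226)) = 10676/(26244 - 1/226*(-124)) = 10676/(26244 + 62/113) = 10676/(2965634/113) = 10676*(113/2965634) = 603194/1482817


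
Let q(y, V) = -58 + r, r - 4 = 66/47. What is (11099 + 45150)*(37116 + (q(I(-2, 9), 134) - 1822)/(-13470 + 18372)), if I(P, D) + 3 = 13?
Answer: 240498663085951/115197 ≈ 2.0877e+9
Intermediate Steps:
I(P, D) = 10 (I(P, D) = -3 + 13 = 10)
r = 254/47 (r = 4 + 66/47 = 254/47 ≈ 5.4043)
q(y, V) = -2472/47 (q(y, V) = -58 + 254/47 = -2472/47)
(11099 + 45150)*(37116 + (q(I(-2, 9), 134) - 1822)/(-13470 + 18372)) = (11099 + 45150)*(37116 + (-2472/47 - 1822)/(-13470 + 18372)) = 56249*(37116 - 88106/47/4902) = 56249*(37116 - 88106/47*1/4902) = 56249*(37116 - 44053/115197) = 56249*(4275607799/115197) = 240498663085951/115197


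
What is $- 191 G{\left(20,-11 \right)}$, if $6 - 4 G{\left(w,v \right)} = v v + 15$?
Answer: $\frac{12415}{2} \approx 6207.5$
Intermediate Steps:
$G{\left(w,v \right)} = - \frac{9}{4} - \frac{v^{2}}{4}$ ($G{\left(w,v \right)} = \frac{3}{2} - \frac{v v + 15}{4} = \frac{3}{2} - \frac{v^{2} + 15}{4} = \frac{3}{2} - \frac{15 + v^{2}}{4} = \frac{3}{2} - \left(\frac{15}{4} + \frac{v^{2}}{4}\right) = - \frac{9}{4} - \frac{v^{2}}{4}$)
$- 191 G{\left(20,-11 \right)} = - 191 \left(- \frac{9}{4} - \frac{\left(-11\right)^{2}}{4}\right) = - 191 \left(- \frac{9}{4} - \frac{121}{4}\right) = \left(-191\right) \left(- \frac{65}{2}\right) = \frac{12415}{2}$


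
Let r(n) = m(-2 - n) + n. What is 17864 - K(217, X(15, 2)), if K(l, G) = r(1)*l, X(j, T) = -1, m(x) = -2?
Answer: 18081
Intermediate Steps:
r(n) = -2 + n
K(l, G) = -l (K(l, G) = (-2 + 1)*l = -l)
17864 - K(217, X(15, 2)) = 17864 - (-1)*217 = 17864 - 1*(-217) = 17864 + 217 = 18081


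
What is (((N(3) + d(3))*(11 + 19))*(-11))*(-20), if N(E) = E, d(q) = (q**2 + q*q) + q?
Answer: 158400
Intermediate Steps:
d(q) = q + 2*q**2 (d(q) = (q**2 + q**2) + q = 2*q**2 + q = q + 2*q**2)
(((N(3) + d(3))*(11 + 19))*(-11))*(-20) = (((3 + 3*(1 + 2*3))*(11 + 19))*(-11))*(-20) = (((3 + 3*(1 + 6))*30)*(-11))*(-20) = (((3 + 3*7)*30)*(-11))*(-20) = (((3 + 21)*30)*(-11))*(-20) = ((24*30)*(-11))*(-20) = (720*(-11))*(-20) = -7920*(-20) = 158400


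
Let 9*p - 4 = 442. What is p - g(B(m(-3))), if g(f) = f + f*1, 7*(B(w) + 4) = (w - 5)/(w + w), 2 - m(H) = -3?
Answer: 518/9 ≈ 57.556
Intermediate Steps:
p = 446/9 (p = 4/9 + (1/9)*442 = 4/9 + 442/9 = 446/9 ≈ 49.556)
m(H) = 5 (m(H) = 2 - 1*(-3) = 2 + 3 = 5)
B(w) = -4 + (-5 + w)/(14*w) (B(w) = -4 + ((w - 5)/(w + w))/7 = -4 + ((-5 + w)/((2*w)))/7 = -4 + ((-5 + w)*(1/(2*w)))/7 = -4 + ((-5 + w)/(2*w))/7 = -4 + (-5 + w)/(14*w))
g(f) = 2*f (g(f) = f + f = 2*f)
p - g(B(m(-3))) = 446/9 - 2*(5/14)*(-1 - 11*5)/5 = 446/9 - 2*(5/14)*(1/5)*(-1 - 55) = 446/9 - 2*(5/14)*(1/5)*(-56) = 446/9 - 2*(-4) = 446/9 - 1*(-8) = 446/9 + 8 = 518/9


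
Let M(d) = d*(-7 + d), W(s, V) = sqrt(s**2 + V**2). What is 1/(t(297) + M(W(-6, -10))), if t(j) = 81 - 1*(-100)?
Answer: 317/93825 + 14*sqrt(34)/93825 ≈ 0.0042487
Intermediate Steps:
W(s, V) = sqrt(V**2 + s**2)
t(j) = 181 (t(j) = 81 + 100 = 181)
1/(t(297) + M(W(-6, -10))) = 1/(181 + sqrt((-10)**2 + (-6)**2)*(-7 + sqrt((-10)**2 + (-6)**2))) = 1/(181 + sqrt(100 + 36)*(-7 + sqrt(100 + 36))) = 1/(181 + sqrt(136)*(-7 + sqrt(136))) = 1/(181 + (2*sqrt(34))*(-7 + 2*sqrt(34))) = 1/(181 + 2*sqrt(34)*(-7 + 2*sqrt(34)))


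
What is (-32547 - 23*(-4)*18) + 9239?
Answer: -21652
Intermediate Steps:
(-32547 - 23*(-4)*18) + 9239 = (-32547 + 92*18) + 9239 = (-32547 + 1656) + 9239 = -30891 + 9239 = -21652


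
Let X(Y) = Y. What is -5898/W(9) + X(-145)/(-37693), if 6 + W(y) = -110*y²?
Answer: 37267689/56011798 ≈ 0.66535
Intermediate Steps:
W(y) = -6 - 110*y²
-5898/W(9) + X(-145)/(-37693) = -5898/(-6 - 110*9²) - 145/(-37693) = -5898/(-6 - 110*81) - 145*(-1/37693) = -5898/(-6 - 8910) + 145/37693 = -5898/(-8916) + 145/37693 = -5898*(-1/8916) + 145/37693 = 983/1486 + 145/37693 = 37267689/56011798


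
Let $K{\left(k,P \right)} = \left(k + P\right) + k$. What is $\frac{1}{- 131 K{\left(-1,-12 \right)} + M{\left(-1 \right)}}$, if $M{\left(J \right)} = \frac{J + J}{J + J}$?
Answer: $\frac{1}{1835} \approx 0.00054496$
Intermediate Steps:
$M{\left(J \right)} = 1$ ($M{\left(J \right)} = \frac{2 J}{2 J} = 2 J \frac{1}{2 J} = 1$)
$K{\left(k,P \right)} = P + 2 k$ ($K{\left(k,P \right)} = \left(P + k\right) + k = P + 2 k$)
$\frac{1}{- 131 K{\left(-1,-12 \right)} + M{\left(-1 \right)}} = \frac{1}{- 131 \left(-12 + 2 \left(-1\right)\right) + 1} = \frac{1}{- 131 \left(-12 - 2\right) + 1} = \frac{1}{\left(-131\right) \left(-14\right) + 1} = \frac{1}{1834 + 1} = \frac{1}{1835}$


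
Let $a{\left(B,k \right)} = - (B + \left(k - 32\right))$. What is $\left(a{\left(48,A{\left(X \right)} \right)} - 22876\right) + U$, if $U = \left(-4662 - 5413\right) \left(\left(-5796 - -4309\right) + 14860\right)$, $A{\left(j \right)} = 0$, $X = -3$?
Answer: $-134755867$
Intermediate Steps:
$a{\left(B,k \right)} = 32 - B - k$ ($a{\left(B,k \right)} = - (B + \left(k - 32\right)) = - (B + \left(-32 + k\right)) = - (-32 + B + k) = 32 - B - k$)
$U = -134732975$ ($U = - 10075 \left(\left(-5796 + 4309\right) + 14860\right) = - 10075 \left(-1487 + 14860\right) = \left(-10075\right) 13373 = -134732975$)
$\left(a{\left(48,A{\left(X \right)} \right)} - 22876\right) + U = \left(\left(32 - 48 - 0\right) - 22876\right) - 134732975 = \left(\left(32 - 48 + 0\right) - 22876\right) - 134732975 = \left(-16 - 22876\right) - 134732975 = -22892 - 134732975 = -134755867$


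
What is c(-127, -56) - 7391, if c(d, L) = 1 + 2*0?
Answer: -7390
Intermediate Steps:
c(d, L) = 1 (c(d, L) = 1 + 0 = 1)
c(-127, -56) - 7391 = 1 - 7391 = -7390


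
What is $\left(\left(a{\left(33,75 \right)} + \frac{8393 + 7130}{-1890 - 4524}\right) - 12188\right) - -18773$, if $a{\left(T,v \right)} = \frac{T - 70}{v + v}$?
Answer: $\frac{527738561}{80175} \approx 6582.3$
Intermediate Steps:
$a{\left(T,v \right)} = \frac{-70 + T}{2 v}$
$\left(\left(a{\left(33,75 \right)} + \frac{8393 + 7130}{-1890 - 4524}\right) - 12188\right) - -18773 = \left(\left(\frac{-70 + 33}{2 \cdot 75} + \frac{8393 + 7130}{-1890 - 4524}\right) - 12188\right) - -18773 = \left(\left(\frac{1}{2} \cdot \frac{1}{75} \left(-37\right) + \frac{15523}{-6414}\right) - 12188\right) + 18773 = \left(\left(- \frac{37}{150} + 15523 \left(- \frac{1}{6414}\right)\right) - 12188\right) + 18773 = \left(\left(- \frac{37}{150} - \frac{15523}{6414}\right) - 12188\right) + 18773 = \left(- \frac{213814}{80175} - 12188\right) + 18773 = - \frac{977386714}{80175} + 18773 = \frac{527738561}{80175}$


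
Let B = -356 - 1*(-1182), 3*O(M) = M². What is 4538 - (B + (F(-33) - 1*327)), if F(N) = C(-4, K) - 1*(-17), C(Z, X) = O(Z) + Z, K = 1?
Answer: 12062/3 ≈ 4020.7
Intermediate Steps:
O(M) = M²/3
C(Z, X) = Z + Z²/3 (C(Z, X) = Z²/3 + Z = Z + Z²/3)
B = 826 (B = -356 + 1182 = 826)
F(N) = 55/3 (F(N) = (⅓)*(-4)*(3 - 4) - 1*(-17) = (⅓)*(-4)*(-1) + 17 = 4/3 + 17 = 55/3)
4538 - (B + (F(-33) - 1*327)) = 4538 - (826 + (55/3 - 1*327)) = 4538 - (826 + (55/3 - 327)) = 4538 - (826 - 926/3) = 4538 - 1*1552/3 = 4538 - 1552/3 = 12062/3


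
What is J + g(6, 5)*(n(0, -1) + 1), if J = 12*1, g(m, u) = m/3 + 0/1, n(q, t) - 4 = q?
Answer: 22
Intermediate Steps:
n(q, t) = 4 + q
g(m, u) = m/3 (g(m, u) = m*(⅓) + 0*1 = m/3 + 0 = m/3)
J = 12
J + g(6, 5)*(n(0, -1) + 1) = 12 + ((⅓)*6)*((4 + 0) + 1) = 12 + 2*(4 + 1) = 12 + 2*5 = 12 + 10 = 22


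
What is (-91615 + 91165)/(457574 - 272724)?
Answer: -9/3697 ≈ -0.0024344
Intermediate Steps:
(-91615 + 91165)/(457574 - 272724) = -450/184850 = -450*1/184850 = -9/3697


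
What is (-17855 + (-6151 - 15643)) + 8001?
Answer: -31648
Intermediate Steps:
(-17855 + (-6151 - 15643)) + 8001 = (-17855 - 21794) + 8001 = -39649 + 8001 = -31648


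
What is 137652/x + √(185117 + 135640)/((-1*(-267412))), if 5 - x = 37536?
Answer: -137652/37531 + √320757/267412 ≈ -3.6656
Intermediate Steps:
x = -37531 (x = 5 - 1*37536 = 5 - 37536 = -37531)
137652/x + √(185117 + 135640)/((-1*(-267412))) = 137652/(-37531) + √(185117 + 135640)/((-1*(-267412))) = 137652*(-1/37531) + √320757/267412 = -137652/37531 + √320757*(1/267412) = -137652/37531 + √320757/267412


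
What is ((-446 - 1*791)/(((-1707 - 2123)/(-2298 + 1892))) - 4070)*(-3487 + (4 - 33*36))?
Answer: 37578947031/1915 ≈ 1.9623e+7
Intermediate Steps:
((-446 - 1*791)/(((-1707 - 2123)/(-2298 + 1892))) - 4070)*(-3487 + (4 - 33*36)) = ((-446 - 791)/((-3830/(-406))) - 4070)*(-3487 + (4 - 1188)) = (-1237/((-3830*(-1/406))) - 4070)*(-3487 - 1184) = (-1237/1915/203 - 4070)*(-4671) = (-1237*203/1915 - 4070)*(-4671) = (-251111/1915 - 4070)*(-4671) = -8045161/1915*(-4671) = 37578947031/1915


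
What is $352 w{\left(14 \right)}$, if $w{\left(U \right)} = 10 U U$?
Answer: $689920$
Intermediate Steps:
$w{\left(U \right)} = 10 U^{2}$
$352 w{\left(14 \right)} = 352 \cdot 10 \cdot 14^{2} = 352 \cdot 10 \cdot 196 = 352 \cdot 1960 = 689920$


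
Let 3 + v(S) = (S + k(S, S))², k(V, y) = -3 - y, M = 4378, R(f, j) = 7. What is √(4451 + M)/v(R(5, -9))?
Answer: 3*√109/2 ≈ 15.660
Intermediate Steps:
v(S) = 6 (v(S) = -3 + (S + (-3 - S))² = -3 + (-3)² = -3 + 9 = 6)
√(4451 + M)/v(R(5, -9)) = √(4451 + 4378)/6 = √8829*(⅙) = (9*√109)*(⅙) = 3*√109/2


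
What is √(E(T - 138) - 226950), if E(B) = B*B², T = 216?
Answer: √247602 ≈ 497.60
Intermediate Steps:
E(B) = B³
√(E(T - 138) - 226950) = √((216 - 138)³ - 226950) = √(78³ - 226950) = √(474552 - 226950) = √247602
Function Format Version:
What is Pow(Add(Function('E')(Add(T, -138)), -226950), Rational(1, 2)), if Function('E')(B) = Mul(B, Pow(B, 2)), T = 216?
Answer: Pow(247602, Rational(1, 2)) ≈ 497.60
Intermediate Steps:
Function('E')(B) = Pow(B, 3)
Pow(Add(Function('E')(Add(T, -138)), -226950), Rational(1, 2)) = Pow(Add(Pow(Add(216, -138), 3), -226950), Rational(1, 2)) = Pow(Add(Pow(78, 3), -226950), Rational(1, 2)) = Pow(Add(474552, -226950), Rational(1, 2)) = Pow(247602, Rational(1, 2))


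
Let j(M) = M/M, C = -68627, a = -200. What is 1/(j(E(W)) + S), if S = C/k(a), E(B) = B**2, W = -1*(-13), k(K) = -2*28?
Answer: 56/68683 ≈ 0.00081534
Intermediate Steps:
k(K) = -56
W = 13
j(M) = 1
S = 68627/56 (S = -68627/(-56) = -68627*(-1/56) = 68627/56 ≈ 1225.5)
1/(j(E(W)) + S) = 1/(1 + 68627/56) = 1/(68683/56) = 56/68683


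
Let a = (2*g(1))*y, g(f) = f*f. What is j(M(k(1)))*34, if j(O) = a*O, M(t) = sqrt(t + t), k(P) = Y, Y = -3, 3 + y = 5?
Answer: 136*I*sqrt(6) ≈ 333.13*I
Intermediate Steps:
y = 2 (y = -3 + 5 = 2)
g(f) = f**2
k(P) = -3
a = 4 (a = (2*1**2)*2 = (2*1)*2 = 2*2 = 4)
M(t) = sqrt(2)*sqrt(t) (M(t) = sqrt(2*t) = sqrt(2)*sqrt(t))
j(O) = 4*O
j(M(k(1)))*34 = (4*(sqrt(2)*sqrt(-3)))*34 = (4*(sqrt(2)*(I*sqrt(3))))*34 = (4*(I*sqrt(6)))*34 = (4*I*sqrt(6))*34 = 136*I*sqrt(6)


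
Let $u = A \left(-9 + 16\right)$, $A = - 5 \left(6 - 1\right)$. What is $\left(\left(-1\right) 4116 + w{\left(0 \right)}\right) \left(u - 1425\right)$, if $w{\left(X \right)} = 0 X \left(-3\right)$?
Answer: $6585600$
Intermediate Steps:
$A = -25$ ($A = \left(-5\right) 5 = -25$)
$w{\left(X \right)} = 0$ ($w{\left(X \right)} = 0 \left(-3\right) = 0$)
$u = -175$ ($u = - 25 \left(-9 + 16\right) = \left(-25\right) 7 = -175$)
$\left(\left(-1\right) 4116 + w{\left(0 \right)}\right) \left(u - 1425\right) = \left(\left(-1\right) 4116 + 0\right) \left(-175 - 1425\right) = \left(-4116 + 0\right) \left(-1600\right) = \left(-4116\right) \left(-1600\right) = 6585600$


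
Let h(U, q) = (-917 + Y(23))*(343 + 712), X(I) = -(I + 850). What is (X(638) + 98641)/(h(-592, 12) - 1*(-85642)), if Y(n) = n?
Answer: -13879/122504 ≈ -0.11329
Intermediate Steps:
X(I) = -850 - I (X(I) = -(850 + I) = -850 - I)
h(U, q) = -943170 (h(U, q) = (-917 + 23)*(343 + 712) = -894*1055 = -943170)
(X(638) + 98641)/(h(-592, 12) - 1*(-85642)) = ((-850 - 1*638) + 98641)/(-943170 - 1*(-85642)) = ((-850 - 638) + 98641)/(-943170 + 85642) = (-1488 + 98641)/(-857528) = 97153*(-1/857528) = -13879/122504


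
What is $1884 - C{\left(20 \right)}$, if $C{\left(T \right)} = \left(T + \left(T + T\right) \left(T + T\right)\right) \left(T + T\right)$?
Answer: $-62916$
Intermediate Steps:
$C{\left(T \right)} = 2 T \left(T + 4 T^{2}\right)$ ($C{\left(T \right)} = \left(T + 2 T 2 T\right) 2 T = \left(T + 4 T^{2}\right) 2 T = 2 T \left(T + 4 T^{2}\right)$)
$1884 - C{\left(20 \right)} = 1884 - 20^{2} \left(2 + 8 \cdot 20\right) = 1884 - 400 \left(2 + 160\right) = 1884 - 400 \cdot 162 = 1884 - 64800 = -62916$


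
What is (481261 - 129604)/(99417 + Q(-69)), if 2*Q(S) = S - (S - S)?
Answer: 78146/22085 ≈ 3.5384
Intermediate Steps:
Q(S) = S/2 (Q(S) = (S - (S - S))/2 = (S - 1*0)/2 = (S + 0)/2 = S/2)
(481261 - 129604)/(99417 + Q(-69)) = (481261 - 129604)/(99417 + (½)*(-69)) = 351657/(99417 - 69/2) = 351657/(198765/2) = 351657*(2/198765) = 78146/22085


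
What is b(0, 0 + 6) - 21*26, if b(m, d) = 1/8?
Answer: -4367/8 ≈ -545.88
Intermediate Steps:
b(m, d) = ⅛
b(0, 0 + 6) - 21*26 = ⅛ - 21*26 = ⅛ - 546 = -4367/8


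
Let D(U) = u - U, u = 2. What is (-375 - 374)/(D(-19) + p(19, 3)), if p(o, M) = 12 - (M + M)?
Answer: -749/27 ≈ -27.741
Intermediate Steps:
p(o, M) = 12 - 2*M
D(U) = 2 - U
(-375 - 374)/(D(-19) + p(19, 3)) = (-375 - 374)/((2 - 1*(-19)) + (12 - 2*3)) = -749/((2 + 19) + (12 - 6)) = -749/(21 + 6) = -749/27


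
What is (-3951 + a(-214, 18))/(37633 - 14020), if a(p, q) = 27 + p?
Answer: -4138/23613 ≈ -0.17524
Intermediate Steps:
(-3951 + a(-214, 18))/(37633 - 14020) = (-3951 + (27 - 214))/(37633 - 14020) = (-3951 - 187)/23613 = -4138*1/23613 = -4138/23613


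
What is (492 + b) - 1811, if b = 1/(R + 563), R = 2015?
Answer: -3400381/2578 ≈ -1319.0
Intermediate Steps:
b = 1/2578 (b = 1/(2015 + 563) = 1/2578 ≈ 0.00038790)
(492 + b) - 1811 = (492 + 1/2578) - 1811 = 1268377/2578 - 1811 = -3400381/2578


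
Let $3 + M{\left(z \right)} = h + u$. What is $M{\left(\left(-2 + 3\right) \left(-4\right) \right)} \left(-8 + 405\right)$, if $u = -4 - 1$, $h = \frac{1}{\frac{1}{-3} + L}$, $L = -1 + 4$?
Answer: $- \frac{24217}{8} \approx -3027.1$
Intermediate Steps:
$L = 3$
$h = \frac{3}{8}$ ($h = \frac{1}{\frac{1}{-3} + 3} = \frac{1}{- \frac{1}{3} + 3} = \frac{1}{\frac{8}{3}} = \frac{3}{8} \approx 0.375$)
$u = -5$
$M{\left(z \right)} = - \frac{61}{8}$ ($M{\left(z \right)} = -3 + \left(\frac{3}{8} - 5\right) = -3 - \frac{37}{8} = - \frac{61}{8}$)
$M{\left(\left(-2 + 3\right) \left(-4\right) \right)} \left(-8 + 405\right) = - \frac{61 \left(-8 + 405\right)}{8} = \left(- \frac{61}{8}\right) 397 = - \frac{24217}{8}$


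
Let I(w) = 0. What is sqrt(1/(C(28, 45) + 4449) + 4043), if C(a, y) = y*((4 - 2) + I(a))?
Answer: sqrt(83295996942)/4539 ≈ 63.585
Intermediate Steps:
C(a, y) = 2*y (C(a, y) = y*((4 - 2) + 0) = y*(2 + 0) = y*2 = 2*y)
sqrt(1/(C(28, 45) + 4449) + 4043) = sqrt(1/(2*45 + 4449) + 4043) = sqrt(1/(90 + 4449) + 4043) = sqrt(1/4539 + 4043) = sqrt(18351178/4539) = sqrt(83295996942)/4539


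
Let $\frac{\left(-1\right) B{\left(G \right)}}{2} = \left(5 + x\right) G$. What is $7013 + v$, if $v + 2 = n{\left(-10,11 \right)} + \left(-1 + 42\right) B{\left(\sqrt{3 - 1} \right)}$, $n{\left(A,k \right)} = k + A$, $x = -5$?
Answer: $7012$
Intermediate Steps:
$n{\left(A,k \right)} = A + k$
$B{\left(G \right)} = 0$ ($B{\left(G \right)} = - 2 \left(5 - 5\right) G = - 2 \cdot 0 G = \left(-2\right) 0 = 0$)
$v = -1$ ($v = -2 + \left(\left(-10 + 11\right) + \left(-1 + 42\right) 0\right) = -2 + \left(1 + 41 \cdot 0\right) = -2 + \left(1 + 0\right) = -2 + 1 = -1$)
$7013 + v = 7013 - 1 = 7012$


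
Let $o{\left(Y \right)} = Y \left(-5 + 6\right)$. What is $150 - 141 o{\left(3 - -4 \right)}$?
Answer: $-837$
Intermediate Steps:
$o{\left(Y \right)} = Y$ ($o{\left(Y \right)} = Y 1 = Y$)
$150 - 141 o{\left(3 - -4 \right)} = 150 - 141 \left(3 - -4\right) = 150 - 141 \left(3 + 4\right) = 150 - 987 = -837$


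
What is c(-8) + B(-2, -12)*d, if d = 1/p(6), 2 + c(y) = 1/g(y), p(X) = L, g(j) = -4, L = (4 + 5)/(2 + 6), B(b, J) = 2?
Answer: -17/36 ≈ -0.47222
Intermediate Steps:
L = 9/8 ≈ 1.1250
p(X) = 9/8
c(y) = -9/4 (c(y) = -2 + 1/(-4) = -2 - 1/4 = -9/4)
d = 8/9 (d = 1/(9/8) = 8/9 ≈ 0.88889)
c(-8) + B(-2, -12)*d = -9/4 + 2*(8/9) = -9/4 + 16/9 = -17/36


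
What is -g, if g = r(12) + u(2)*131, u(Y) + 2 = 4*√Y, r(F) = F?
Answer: 250 - 524*√2 ≈ -491.05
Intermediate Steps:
u(Y) = -2 + 4*√Y
g = -250 + 524*√2 (g = 12 + (-2 + 4*√2)*131 = 12 + (-262 + 524*√2) = -250 + 524*√2 ≈ 491.05)
-g = -(-250 + 524*√2) = 250 - 524*√2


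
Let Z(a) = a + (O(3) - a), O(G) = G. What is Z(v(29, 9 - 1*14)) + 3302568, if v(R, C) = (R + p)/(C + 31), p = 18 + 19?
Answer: 3302571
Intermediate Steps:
p = 37
v(R, C) = (37 + R)/(31 + C) (v(R, C) = (R + 37)/(C + 31) = (37 + R)/(31 + C))
Z(a) = 3 (Z(a) = a + (3 - a) = 3)
Z(v(29, 9 - 1*14)) + 3302568 = 3 + 3302568 = 3302571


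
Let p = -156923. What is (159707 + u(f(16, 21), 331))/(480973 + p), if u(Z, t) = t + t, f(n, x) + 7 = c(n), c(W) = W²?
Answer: 160369/324050 ≈ 0.49489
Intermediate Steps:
f(n, x) = -7 + n²
u(Z, t) = 2*t
(159707 + u(f(16, 21), 331))/(480973 + p) = (159707 + 2*331)/(480973 - 156923) = (159707 + 662)/324050 = 160369*(1/324050) = 160369/324050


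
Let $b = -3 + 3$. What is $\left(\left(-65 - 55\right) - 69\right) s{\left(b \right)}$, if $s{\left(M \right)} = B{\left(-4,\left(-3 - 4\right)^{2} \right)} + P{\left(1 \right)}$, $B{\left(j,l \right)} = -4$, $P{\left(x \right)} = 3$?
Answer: $189$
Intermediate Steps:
$b = 0$
$s{\left(M \right)} = -1$ ($s{\left(M \right)} = -4 + 3 = -1$)
$\left(\left(-65 - 55\right) - 69\right) s{\left(b \right)} = \left(\left(-65 - 55\right) - 69\right) \left(-1\right) = \left(-120 - 69\right) \left(-1\right) = \left(-189\right) \left(-1\right) = 189$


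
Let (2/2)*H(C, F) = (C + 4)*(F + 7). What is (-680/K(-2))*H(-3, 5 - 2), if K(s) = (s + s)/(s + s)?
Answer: -6800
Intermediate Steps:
H(C, F) = (4 + C)*(7 + F) (H(C, F) = (C + 4)*(F + 7) = (4 + C)*(7 + F))
K(s) = 1 (K(s) = (2*s)/((2*s)) = (2*s)*(1/(2*s)) = 1)
(-680/K(-2))*H(-3, 5 - 2) = (-680/1)*(28 + 4*(5 - 2) + 7*(-3) - 3*(5 - 2)) = (-680)*(28 + 4*3 - 21 - 3*3) = (-20*34)*(28 + 12 - 21 - 9) = -680*10 = -6800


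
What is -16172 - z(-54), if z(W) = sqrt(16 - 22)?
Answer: -16172 - I*sqrt(6) ≈ -16172.0 - 2.4495*I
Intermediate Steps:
z(W) = I*sqrt(6) (z(W) = sqrt(-6) = I*sqrt(6))
-16172 - z(-54) = -16172 - I*sqrt(6)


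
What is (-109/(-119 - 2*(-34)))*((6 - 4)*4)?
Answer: 872/51 ≈ 17.098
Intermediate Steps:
(-109/(-119 - 2*(-34)))*((6 - 4)*4) = (-109/(-119 + 68))*(2*4) = (-109/(-51))*8 = -1/51*(-109)*8 = (109/51)*8 = 872/51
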